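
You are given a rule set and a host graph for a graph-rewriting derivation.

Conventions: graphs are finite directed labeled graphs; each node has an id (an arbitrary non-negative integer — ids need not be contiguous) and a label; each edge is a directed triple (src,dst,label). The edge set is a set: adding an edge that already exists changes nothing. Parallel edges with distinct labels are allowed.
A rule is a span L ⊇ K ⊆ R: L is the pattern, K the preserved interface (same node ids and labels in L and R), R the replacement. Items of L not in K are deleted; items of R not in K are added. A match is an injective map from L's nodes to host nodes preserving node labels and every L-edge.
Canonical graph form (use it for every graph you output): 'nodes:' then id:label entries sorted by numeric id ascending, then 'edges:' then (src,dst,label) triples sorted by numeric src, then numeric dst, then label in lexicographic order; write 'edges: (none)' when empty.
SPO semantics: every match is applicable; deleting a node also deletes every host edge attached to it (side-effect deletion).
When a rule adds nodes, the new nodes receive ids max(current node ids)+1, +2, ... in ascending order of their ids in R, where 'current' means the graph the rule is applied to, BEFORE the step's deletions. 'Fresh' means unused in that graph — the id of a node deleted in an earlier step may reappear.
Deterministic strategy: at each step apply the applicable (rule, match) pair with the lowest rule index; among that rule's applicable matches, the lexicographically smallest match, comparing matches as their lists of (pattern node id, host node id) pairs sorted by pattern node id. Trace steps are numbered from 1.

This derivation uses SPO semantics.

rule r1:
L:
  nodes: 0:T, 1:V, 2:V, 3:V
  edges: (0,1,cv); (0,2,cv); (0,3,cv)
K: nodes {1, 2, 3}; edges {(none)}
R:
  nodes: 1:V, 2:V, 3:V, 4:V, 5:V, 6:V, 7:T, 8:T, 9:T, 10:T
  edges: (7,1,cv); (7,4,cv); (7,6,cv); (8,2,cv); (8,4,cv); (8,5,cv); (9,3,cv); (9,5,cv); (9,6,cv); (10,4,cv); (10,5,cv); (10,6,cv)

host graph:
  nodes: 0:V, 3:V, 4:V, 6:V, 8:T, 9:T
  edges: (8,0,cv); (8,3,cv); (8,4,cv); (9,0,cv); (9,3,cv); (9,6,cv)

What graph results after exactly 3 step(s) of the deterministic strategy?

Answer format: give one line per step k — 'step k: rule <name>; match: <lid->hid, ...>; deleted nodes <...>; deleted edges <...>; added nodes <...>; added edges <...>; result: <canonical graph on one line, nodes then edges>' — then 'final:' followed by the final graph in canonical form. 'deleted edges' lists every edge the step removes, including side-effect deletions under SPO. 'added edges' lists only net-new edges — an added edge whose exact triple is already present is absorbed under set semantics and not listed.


step 1: rule r1; match: 0->8, 1->0, 2->3, 3->4; deleted nodes 8; deleted edges (8,0,cv); (8,3,cv); (8,4,cv); added nodes 10, 11, 12, 13, 14, 15, 16; added edges (13,0,cv); (13,10,cv); (13,12,cv); (14,3,cv); (14,10,cv); (14,11,cv); (15,4,cv); (15,11,cv); (15,12,cv); (16,10,cv); (16,11,cv); (16,12,cv); result: nodes: 0:V, 3:V, 4:V, 6:V, 9:T, 10:V, 11:V, 12:V, 13:T, 14:T, 15:T, 16:T edges: (9,0,cv); (9,3,cv); (9,6,cv); (13,0,cv); (13,10,cv); (13,12,cv); (14,3,cv); (14,10,cv); (14,11,cv); (15,4,cv); (15,11,cv); (15,12,cv); (16,10,cv); (16,11,cv); (16,12,cv)
step 2: rule r1; match: 0->9, 1->0, 2->3, 3->6; deleted nodes 9; deleted edges (9,0,cv); (9,3,cv); (9,6,cv); added nodes 17, 18, 19, 20, 21, 22, 23; added edges (20,0,cv); (20,17,cv); (20,19,cv); (21,3,cv); (21,17,cv); (21,18,cv); (22,6,cv); (22,18,cv); (22,19,cv); (23,17,cv); (23,18,cv); (23,19,cv); result: nodes: 0:V, 3:V, 4:V, 6:V, 10:V, 11:V, 12:V, 13:T, 14:T, 15:T, 16:T, 17:V, 18:V, 19:V, 20:T, 21:T, 22:T, 23:T edges: (13,0,cv); (13,10,cv); (13,12,cv); (14,3,cv); (14,10,cv); (14,11,cv); (15,4,cv); (15,11,cv); (15,12,cv); (16,10,cv); (16,11,cv); (16,12,cv); (20,0,cv); (20,17,cv); (20,19,cv); (21,3,cv); (21,17,cv); (21,18,cv); (22,6,cv); (22,18,cv); (22,19,cv); (23,17,cv); (23,18,cv); (23,19,cv)
step 3: rule r1; match: 0->13, 1->0, 2->10, 3->12; deleted nodes 13; deleted edges (13,0,cv); (13,10,cv); (13,12,cv); added nodes 24, 25, 26, 27, 28, 29, 30; added edges (27,0,cv); (27,24,cv); (27,26,cv); (28,10,cv); (28,24,cv); (28,25,cv); (29,12,cv); (29,25,cv); (29,26,cv); (30,24,cv); (30,25,cv); (30,26,cv); result: nodes: 0:V, 3:V, 4:V, 6:V, 10:V, 11:V, 12:V, 14:T, 15:T, 16:T, 17:V, 18:V, 19:V, 20:T, 21:T, 22:T, 23:T, 24:V, 25:V, 26:V, 27:T, 28:T, 29:T, 30:T edges: (14,3,cv); (14,10,cv); (14,11,cv); (15,4,cv); (15,11,cv); (15,12,cv); (16,10,cv); (16,11,cv); (16,12,cv); (20,0,cv); (20,17,cv); (20,19,cv); (21,3,cv); (21,17,cv); (21,18,cv); (22,6,cv); (22,18,cv); (22,19,cv); (23,17,cv); (23,18,cv); (23,19,cv); (27,0,cv); (27,24,cv); (27,26,cv); (28,10,cv); (28,24,cv); (28,25,cv); (29,12,cv); (29,25,cv); (29,26,cv); (30,24,cv); (30,25,cv); (30,26,cv)
final:
nodes: 0:V, 3:V, 4:V, 6:V, 10:V, 11:V, 12:V, 14:T, 15:T, 16:T, 17:V, 18:V, 19:V, 20:T, 21:T, 22:T, 23:T, 24:V, 25:V, 26:V, 27:T, 28:T, 29:T, 30:T
edges: (14,3,cv); (14,10,cv); (14,11,cv); (15,4,cv); (15,11,cv); (15,12,cv); (16,10,cv); (16,11,cv); (16,12,cv); (20,0,cv); (20,17,cv); (20,19,cv); (21,3,cv); (21,17,cv); (21,18,cv); (22,6,cv); (22,18,cv); (22,19,cv); (23,17,cv); (23,18,cv); (23,19,cv); (27,0,cv); (27,24,cv); (27,26,cv); (28,10,cv); (28,24,cv); (28,25,cv); (29,12,cv); (29,25,cv); (29,26,cv); (30,24,cv); (30,25,cv); (30,26,cv)


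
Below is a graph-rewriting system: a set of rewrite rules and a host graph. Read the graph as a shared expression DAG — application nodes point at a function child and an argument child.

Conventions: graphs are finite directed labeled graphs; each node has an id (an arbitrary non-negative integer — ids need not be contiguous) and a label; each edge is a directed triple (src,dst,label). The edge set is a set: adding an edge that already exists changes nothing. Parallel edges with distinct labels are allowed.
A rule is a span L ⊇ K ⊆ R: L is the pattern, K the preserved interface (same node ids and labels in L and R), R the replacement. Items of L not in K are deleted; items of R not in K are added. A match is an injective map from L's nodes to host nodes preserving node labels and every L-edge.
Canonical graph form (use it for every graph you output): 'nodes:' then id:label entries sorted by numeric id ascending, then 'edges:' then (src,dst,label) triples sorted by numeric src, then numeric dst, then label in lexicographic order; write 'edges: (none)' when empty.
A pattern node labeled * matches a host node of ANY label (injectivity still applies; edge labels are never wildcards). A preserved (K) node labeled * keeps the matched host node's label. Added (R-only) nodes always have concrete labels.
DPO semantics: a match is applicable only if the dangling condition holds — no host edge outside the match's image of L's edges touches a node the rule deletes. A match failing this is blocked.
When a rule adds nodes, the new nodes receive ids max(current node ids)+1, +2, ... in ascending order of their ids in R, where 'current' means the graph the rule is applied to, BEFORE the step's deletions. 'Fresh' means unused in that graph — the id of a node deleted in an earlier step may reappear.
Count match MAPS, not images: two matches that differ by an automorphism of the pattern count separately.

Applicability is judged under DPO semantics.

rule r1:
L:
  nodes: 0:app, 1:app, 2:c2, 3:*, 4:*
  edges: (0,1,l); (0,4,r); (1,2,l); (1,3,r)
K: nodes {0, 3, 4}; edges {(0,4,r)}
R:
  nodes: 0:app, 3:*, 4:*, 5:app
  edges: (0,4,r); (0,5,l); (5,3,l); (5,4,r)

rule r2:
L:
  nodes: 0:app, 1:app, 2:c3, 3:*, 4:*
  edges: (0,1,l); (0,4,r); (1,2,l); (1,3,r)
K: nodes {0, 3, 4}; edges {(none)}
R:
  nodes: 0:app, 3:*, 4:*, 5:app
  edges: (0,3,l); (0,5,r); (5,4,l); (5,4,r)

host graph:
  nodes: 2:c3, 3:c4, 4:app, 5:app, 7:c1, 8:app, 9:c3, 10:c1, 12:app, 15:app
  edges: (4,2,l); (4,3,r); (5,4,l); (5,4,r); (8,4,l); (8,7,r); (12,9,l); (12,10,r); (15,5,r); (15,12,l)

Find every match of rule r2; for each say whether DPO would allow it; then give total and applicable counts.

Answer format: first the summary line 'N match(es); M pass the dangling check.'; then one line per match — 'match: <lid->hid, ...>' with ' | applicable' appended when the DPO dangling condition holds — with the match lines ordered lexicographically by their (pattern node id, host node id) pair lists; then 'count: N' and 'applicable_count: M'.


2 match(es); 1 pass the dangling check.
match: 0->8, 1->4, 2->2, 3->3, 4->7
match: 0->15, 1->12, 2->9, 3->10, 4->5 | applicable
count: 2
applicable_count: 1


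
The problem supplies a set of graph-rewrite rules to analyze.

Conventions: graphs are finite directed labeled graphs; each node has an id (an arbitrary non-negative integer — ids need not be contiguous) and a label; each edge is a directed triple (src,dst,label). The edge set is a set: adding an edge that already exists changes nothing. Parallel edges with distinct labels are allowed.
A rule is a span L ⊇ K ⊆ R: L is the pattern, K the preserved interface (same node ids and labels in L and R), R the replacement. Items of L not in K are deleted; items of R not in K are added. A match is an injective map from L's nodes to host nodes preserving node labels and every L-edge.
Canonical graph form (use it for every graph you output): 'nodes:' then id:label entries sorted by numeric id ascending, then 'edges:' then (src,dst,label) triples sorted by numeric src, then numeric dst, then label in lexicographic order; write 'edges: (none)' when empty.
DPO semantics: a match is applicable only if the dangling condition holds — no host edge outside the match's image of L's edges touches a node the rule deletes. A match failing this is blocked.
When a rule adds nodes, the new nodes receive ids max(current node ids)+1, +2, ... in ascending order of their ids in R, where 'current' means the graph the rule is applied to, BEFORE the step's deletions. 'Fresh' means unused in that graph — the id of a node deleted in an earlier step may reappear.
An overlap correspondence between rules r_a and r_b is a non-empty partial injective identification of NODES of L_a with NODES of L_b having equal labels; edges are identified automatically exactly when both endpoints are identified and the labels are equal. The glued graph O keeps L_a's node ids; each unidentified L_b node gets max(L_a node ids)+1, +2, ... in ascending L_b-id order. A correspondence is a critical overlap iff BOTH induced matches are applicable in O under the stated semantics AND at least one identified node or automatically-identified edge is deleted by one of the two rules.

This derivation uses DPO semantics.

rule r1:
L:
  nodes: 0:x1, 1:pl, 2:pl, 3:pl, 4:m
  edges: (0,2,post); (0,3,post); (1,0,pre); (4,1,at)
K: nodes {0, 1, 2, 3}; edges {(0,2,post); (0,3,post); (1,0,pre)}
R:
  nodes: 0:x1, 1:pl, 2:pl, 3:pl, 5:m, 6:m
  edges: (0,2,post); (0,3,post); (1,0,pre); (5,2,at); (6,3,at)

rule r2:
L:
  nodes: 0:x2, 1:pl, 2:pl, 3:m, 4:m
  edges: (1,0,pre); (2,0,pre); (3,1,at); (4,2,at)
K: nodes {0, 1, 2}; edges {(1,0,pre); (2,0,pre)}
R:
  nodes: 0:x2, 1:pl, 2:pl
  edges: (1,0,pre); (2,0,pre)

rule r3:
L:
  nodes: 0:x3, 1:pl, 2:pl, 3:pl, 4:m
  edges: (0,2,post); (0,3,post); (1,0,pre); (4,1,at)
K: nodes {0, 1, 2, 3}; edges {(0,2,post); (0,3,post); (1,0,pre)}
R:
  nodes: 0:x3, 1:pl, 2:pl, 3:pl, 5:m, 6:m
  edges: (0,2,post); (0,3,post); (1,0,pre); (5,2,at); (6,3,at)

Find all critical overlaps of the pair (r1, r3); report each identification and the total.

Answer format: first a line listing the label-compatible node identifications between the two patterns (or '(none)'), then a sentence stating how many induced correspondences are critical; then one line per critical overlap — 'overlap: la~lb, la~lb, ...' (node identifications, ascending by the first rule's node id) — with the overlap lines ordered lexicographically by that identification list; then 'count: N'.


label-compatible node identifications between L(r1) and L(r3): 1~1, 1~2, 1~3, 2~1, 2~2, 2~3, 3~1, 3~2, 3~3, 4~4
7 of the induced correspondences are critical overlaps of r1 and r3.
overlap: 1~1, 2~2, 3~3, 4~4
overlap: 1~1, 2~2, 4~4
overlap: 1~1, 2~3, 3~2, 4~4
overlap: 1~1, 2~3, 4~4
overlap: 1~1, 3~2, 4~4
overlap: 1~1, 3~3, 4~4
overlap: 1~1, 4~4
count: 7


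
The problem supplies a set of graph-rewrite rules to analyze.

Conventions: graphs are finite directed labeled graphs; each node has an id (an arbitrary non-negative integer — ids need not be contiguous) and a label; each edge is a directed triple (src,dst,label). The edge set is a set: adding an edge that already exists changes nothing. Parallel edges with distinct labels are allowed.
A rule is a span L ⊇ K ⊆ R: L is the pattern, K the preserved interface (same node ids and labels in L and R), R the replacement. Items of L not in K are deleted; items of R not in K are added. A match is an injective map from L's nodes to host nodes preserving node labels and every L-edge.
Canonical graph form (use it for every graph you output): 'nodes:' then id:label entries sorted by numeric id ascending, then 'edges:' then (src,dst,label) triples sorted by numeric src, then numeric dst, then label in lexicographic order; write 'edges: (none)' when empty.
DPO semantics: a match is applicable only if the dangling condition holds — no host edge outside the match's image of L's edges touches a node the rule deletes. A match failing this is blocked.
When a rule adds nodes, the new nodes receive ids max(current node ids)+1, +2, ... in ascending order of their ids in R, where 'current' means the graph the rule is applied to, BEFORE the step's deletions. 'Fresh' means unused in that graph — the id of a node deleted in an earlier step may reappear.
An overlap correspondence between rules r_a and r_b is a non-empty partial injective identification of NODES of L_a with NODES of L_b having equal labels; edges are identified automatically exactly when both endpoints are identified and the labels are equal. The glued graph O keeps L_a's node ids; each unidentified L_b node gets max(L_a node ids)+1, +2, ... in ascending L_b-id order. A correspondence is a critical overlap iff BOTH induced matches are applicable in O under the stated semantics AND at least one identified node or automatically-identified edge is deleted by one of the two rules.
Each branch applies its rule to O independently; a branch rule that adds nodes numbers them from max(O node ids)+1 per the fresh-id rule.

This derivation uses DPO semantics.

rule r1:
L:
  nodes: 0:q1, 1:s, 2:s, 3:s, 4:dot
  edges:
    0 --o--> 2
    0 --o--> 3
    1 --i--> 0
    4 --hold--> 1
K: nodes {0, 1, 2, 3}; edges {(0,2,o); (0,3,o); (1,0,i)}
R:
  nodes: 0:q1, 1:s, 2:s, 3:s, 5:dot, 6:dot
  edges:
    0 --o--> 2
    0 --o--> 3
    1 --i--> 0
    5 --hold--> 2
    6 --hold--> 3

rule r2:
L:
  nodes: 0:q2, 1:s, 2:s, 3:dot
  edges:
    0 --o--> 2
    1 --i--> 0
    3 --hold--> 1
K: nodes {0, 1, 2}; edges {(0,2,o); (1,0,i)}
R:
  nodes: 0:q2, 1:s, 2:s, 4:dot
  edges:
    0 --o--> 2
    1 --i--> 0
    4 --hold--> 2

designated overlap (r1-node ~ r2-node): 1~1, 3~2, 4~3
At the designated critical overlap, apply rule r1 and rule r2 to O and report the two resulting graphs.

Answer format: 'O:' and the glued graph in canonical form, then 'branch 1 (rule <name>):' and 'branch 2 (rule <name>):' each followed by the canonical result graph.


O:
nodes: 0:q1, 1:s, 2:s, 3:s, 4:dot, 5:q2
edges: (0,2,o); (0,3,o); (1,0,i); (1,5,i); (4,1,hold); (5,3,o)
branch 1 (rule r1):
nodes: 0:q1, 1:s, 2:s, 3:s, 5:q2, 6:dot, 7:dot
edges: (0,2,o); (0,3,o); (1,0,i); (1,5,i); (5,3,o); (6,2,hold); (7,3,hold)
branch 2 (rule r2):
nodes: 0:q1, 1:s, 2:s, 3:s, 5:q2, 6:dot
edges: (0,2,o); (0,3,o); (1,0,i); (1,5,i); (5,3,o); (6,3,hold)


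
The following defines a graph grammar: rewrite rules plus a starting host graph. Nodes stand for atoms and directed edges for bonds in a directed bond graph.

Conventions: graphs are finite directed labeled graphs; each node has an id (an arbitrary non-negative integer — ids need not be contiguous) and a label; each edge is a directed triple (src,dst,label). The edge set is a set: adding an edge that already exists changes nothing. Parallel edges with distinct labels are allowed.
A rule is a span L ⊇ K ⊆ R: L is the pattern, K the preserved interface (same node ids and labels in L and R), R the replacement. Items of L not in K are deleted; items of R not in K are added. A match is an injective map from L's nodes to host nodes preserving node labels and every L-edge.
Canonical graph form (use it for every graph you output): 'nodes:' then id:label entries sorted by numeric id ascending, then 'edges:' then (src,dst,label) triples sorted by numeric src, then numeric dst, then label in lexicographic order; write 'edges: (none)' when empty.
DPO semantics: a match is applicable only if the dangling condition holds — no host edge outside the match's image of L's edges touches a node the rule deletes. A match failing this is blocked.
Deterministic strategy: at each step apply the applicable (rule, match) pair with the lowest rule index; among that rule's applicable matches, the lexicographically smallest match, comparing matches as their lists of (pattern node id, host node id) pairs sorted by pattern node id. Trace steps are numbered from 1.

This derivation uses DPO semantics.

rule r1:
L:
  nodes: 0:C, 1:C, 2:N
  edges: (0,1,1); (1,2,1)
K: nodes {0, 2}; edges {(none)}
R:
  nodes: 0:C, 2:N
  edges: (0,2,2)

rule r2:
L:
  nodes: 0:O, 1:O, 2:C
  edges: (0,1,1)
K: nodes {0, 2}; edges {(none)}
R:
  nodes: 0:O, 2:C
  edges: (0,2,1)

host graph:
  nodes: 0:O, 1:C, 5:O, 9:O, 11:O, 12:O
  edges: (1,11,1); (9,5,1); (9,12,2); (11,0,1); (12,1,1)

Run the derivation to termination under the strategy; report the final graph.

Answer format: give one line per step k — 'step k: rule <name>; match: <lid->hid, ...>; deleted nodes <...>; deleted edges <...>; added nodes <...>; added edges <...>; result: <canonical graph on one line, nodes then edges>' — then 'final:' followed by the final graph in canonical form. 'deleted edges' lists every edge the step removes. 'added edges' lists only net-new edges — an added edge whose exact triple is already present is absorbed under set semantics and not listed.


step 1: rule r2; match: 0->9, 1->5, 2->1; deleted nodes 5; deleted edges (9,5,1); added nodes (none); added edges (9,1,1); result: nodes: 0:O, 1:C, 9:O, 11:O, 12:O edges: (1,11,1); (9,1,1); (9,12,2); (11,0,1); (12,1,1)
step 2: rule r2; match: 0->11, 1->0, 2->1; deleted nodes 0; deleted edges (11,0,1); added nodes (none); added edges (11,1,1); result: nodes: 1:C, 9:O, 11:O, 12:O edges: (1,11,1); (9,1,1); (9,12,2); (11,1,1); (12,1,1)
final:
nodes: 1:C, 9:O, 11:O, 12:O
edges: (1,11,1); (9,1,1); (9,12,2); (11,1,1); (12,1,1)


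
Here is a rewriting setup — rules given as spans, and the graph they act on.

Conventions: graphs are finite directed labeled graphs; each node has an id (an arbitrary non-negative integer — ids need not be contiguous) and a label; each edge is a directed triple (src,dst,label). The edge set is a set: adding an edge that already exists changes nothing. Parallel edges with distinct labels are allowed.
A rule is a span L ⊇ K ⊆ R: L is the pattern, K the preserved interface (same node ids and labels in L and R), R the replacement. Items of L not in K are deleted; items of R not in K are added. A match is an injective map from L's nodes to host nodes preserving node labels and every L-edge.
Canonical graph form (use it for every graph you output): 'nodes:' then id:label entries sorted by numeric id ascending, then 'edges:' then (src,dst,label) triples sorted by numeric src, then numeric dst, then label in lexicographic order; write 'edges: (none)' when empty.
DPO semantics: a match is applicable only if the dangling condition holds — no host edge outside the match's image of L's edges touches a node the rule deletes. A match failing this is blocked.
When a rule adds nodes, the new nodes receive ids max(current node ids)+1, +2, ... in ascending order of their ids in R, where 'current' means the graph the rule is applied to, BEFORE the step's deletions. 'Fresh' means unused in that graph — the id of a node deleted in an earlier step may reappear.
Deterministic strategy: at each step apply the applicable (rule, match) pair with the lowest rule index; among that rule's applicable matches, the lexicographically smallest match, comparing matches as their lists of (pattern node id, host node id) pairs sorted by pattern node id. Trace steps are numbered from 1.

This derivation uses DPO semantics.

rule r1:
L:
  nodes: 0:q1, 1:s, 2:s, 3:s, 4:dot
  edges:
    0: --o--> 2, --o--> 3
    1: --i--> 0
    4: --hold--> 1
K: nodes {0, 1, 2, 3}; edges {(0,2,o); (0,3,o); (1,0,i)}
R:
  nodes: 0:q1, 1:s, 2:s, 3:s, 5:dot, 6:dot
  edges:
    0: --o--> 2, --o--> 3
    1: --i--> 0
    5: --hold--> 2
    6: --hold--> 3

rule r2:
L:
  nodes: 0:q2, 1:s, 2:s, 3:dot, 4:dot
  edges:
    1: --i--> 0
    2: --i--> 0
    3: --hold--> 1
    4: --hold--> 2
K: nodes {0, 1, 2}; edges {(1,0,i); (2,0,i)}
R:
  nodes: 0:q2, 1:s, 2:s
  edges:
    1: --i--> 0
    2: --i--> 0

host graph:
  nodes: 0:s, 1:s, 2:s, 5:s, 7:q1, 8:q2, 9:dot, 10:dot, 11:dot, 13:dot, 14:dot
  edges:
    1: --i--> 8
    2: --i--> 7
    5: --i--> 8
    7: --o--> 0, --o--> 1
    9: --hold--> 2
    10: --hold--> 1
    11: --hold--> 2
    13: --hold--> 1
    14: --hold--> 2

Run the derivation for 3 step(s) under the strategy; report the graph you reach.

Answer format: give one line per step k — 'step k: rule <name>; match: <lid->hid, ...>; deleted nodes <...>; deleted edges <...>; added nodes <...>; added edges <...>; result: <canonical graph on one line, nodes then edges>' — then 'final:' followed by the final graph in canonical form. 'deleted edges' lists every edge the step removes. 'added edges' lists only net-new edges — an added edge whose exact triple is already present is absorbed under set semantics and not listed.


step 1: rule r1; match: 0->7, 1->2, 2->0, 3->1, 4->9; deleted nodes 9; deleted edges (9,2,hold); added nodes 15, 16; added edges (15,0,hold); (16,1,hold); result: nodes: 0:s, 1:s, 2:s, 5:s, 7:q1, 8:q2, 10:dot, 11:dot, 13:dot, 14:dot, 15:dot, 16:dot edges: (1,8,i); (2,7,i); (5,8,i); (7,0,o); (7,1,o); (10,1,hold); (11,2,hold); (13,1,hold); (14,2,hold); (15,0,hold); (16,1,hold)
step 2: rule r1; match: 0->7, 1->2, 2->0, 3->1, 4->11; deleted nodes 11; deleted edges (11,2,hold); added nodes 17, 18; added edges (17,0,hold); (18,1,hold); result: nodes: 0:s, 1:s, 2:s, 5:s, 7:q1, 8:q2, 10:dot, 13:dot, 14:dot, 15:dot, 16:dot, 17:dot, 18:dot edges: (1,8,i); (2,7,i); (5,8,i); (7,0,o); (7,1,o); (10,1,hold); (13,1,hold); (14,2,hold); (15,0,hold); (16,1,hold); (17,0,hold); (18,1,hold)
step 3: rule r1; match: 0->7, 1->2, 2->0, 3->1, 4->14; deleted nodes 14; deleted edges (14,2,hold); added nodes 19, 20; added edges (19,0,hold); (20,1,hold); result: nodes: 0:s, 1:s, 2:s, 5:s, 7:q1, 8:q2, 10:dot, 13:dot, 15:dot, 16:dot, 17:dot, 18:dot, 19:dot, 20:dot edges: (1,8,i); (2,7,i); (5,8,i); (7,0,o); (7,1,o); (10,1,hold); (13,1,hold); (15,0,hold); (16,1,hold); (17,0,hold); (18,1,hold); (19,0,hold); (20,1,hold)
final:
nodes: 0:s, 1:s, 2:s, 5:s, 7:q1, 8:q2, 10:dot, 13:dot, 15:dot, 16:dot, 17:dot, 18:dot, 19:dot, 20:dot
edges: (1,8,i); (2,7,i); (5,8,i); (7,0,o); (7,1,o); (10,1,hold); (13,1,hold); (15,0,hold); (16,1,hold); (17,0,hold); (18,1,hold); (19,0,hold); (20,1,hold)


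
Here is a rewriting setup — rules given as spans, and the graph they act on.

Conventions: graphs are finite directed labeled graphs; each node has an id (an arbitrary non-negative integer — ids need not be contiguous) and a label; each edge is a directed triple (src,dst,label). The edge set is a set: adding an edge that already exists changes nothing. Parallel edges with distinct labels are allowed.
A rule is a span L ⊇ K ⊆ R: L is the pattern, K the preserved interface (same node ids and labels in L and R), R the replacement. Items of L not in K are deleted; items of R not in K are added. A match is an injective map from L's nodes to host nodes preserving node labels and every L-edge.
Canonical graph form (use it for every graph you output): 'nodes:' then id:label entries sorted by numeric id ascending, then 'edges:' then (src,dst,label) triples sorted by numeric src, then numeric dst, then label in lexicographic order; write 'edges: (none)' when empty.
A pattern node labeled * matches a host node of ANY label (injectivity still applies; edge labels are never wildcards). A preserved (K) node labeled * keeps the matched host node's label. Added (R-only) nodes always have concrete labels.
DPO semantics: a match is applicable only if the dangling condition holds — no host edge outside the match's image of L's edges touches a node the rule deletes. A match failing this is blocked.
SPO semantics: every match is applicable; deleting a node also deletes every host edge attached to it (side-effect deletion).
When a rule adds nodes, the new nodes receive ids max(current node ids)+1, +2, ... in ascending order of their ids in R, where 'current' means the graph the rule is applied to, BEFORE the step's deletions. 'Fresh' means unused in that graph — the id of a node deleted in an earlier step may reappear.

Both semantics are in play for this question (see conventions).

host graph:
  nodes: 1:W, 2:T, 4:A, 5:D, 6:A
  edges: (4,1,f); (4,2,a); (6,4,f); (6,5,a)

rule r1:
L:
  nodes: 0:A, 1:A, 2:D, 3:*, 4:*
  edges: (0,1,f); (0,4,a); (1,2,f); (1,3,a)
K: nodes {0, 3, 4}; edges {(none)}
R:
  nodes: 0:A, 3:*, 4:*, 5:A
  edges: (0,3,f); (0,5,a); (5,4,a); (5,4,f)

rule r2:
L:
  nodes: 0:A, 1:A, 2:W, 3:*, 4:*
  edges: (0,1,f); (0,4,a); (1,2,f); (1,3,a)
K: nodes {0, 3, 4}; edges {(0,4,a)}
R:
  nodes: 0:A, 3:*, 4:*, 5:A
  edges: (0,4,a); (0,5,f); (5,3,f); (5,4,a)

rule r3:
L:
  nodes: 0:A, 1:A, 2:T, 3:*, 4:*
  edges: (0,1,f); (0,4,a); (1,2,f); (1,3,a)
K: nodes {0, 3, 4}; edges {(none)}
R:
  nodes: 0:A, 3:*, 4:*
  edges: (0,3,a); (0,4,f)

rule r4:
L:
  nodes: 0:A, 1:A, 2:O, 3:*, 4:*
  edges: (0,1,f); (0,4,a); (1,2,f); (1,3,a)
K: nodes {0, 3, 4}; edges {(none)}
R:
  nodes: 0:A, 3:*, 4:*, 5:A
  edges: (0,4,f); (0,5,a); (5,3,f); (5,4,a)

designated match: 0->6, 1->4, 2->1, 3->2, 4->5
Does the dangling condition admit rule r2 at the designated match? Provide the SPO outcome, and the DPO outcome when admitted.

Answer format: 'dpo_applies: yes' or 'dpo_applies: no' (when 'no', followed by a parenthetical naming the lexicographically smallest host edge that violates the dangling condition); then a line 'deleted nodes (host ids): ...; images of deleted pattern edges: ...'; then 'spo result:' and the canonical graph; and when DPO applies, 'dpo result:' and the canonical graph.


dpo_applies: yes
deleted nodes (host ids): 1, 4; images of deleted pattern edges: (4,1,f); (4,2,a); (6,4,f)
spo result:
nodes: 2:T, 5:D, 6:A, 7:A
edges: (6,5,a); (6,7,f); (7,2,f); (7,5,a)
dpo result:
nodes: 2:T, 5:D, 6:A, 7:A
edges: (6,5,a); (6,7,f); (7,2,f); (7,5,a)


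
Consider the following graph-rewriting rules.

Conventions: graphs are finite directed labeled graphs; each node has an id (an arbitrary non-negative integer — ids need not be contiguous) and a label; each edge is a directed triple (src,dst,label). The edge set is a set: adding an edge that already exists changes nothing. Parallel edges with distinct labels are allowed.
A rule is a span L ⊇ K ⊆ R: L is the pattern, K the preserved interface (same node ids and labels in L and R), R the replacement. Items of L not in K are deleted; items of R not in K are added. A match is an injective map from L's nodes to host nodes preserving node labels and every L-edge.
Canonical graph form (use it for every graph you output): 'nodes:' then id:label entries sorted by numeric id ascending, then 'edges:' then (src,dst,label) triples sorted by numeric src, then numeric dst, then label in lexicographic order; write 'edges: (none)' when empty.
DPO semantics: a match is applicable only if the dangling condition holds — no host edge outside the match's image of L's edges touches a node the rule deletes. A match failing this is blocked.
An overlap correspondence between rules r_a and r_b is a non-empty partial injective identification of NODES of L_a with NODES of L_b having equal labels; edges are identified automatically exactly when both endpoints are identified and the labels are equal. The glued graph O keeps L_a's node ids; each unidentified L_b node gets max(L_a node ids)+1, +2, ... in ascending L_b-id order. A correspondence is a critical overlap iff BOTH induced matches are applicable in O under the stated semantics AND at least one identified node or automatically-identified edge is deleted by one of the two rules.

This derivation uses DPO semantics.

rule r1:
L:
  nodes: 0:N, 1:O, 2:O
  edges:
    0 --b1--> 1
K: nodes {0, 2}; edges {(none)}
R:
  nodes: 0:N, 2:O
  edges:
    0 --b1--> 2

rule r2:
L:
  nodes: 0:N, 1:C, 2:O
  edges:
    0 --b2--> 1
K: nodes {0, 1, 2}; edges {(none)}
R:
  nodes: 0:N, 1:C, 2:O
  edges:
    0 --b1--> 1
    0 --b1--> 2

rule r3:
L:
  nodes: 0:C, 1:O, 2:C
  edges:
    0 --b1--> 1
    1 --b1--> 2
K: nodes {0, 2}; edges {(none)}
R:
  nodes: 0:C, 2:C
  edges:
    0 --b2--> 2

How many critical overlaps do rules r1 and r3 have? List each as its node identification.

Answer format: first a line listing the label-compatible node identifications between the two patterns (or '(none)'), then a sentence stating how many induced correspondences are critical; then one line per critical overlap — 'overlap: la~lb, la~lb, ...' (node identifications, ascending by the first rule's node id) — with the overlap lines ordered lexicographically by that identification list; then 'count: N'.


label-compatible node identifications between L(r1) and L(r3): 1~1, 2~1
1 of the induced correspondences is a critical overlap of r1 and r3.
overlap: 2~1
count: 1


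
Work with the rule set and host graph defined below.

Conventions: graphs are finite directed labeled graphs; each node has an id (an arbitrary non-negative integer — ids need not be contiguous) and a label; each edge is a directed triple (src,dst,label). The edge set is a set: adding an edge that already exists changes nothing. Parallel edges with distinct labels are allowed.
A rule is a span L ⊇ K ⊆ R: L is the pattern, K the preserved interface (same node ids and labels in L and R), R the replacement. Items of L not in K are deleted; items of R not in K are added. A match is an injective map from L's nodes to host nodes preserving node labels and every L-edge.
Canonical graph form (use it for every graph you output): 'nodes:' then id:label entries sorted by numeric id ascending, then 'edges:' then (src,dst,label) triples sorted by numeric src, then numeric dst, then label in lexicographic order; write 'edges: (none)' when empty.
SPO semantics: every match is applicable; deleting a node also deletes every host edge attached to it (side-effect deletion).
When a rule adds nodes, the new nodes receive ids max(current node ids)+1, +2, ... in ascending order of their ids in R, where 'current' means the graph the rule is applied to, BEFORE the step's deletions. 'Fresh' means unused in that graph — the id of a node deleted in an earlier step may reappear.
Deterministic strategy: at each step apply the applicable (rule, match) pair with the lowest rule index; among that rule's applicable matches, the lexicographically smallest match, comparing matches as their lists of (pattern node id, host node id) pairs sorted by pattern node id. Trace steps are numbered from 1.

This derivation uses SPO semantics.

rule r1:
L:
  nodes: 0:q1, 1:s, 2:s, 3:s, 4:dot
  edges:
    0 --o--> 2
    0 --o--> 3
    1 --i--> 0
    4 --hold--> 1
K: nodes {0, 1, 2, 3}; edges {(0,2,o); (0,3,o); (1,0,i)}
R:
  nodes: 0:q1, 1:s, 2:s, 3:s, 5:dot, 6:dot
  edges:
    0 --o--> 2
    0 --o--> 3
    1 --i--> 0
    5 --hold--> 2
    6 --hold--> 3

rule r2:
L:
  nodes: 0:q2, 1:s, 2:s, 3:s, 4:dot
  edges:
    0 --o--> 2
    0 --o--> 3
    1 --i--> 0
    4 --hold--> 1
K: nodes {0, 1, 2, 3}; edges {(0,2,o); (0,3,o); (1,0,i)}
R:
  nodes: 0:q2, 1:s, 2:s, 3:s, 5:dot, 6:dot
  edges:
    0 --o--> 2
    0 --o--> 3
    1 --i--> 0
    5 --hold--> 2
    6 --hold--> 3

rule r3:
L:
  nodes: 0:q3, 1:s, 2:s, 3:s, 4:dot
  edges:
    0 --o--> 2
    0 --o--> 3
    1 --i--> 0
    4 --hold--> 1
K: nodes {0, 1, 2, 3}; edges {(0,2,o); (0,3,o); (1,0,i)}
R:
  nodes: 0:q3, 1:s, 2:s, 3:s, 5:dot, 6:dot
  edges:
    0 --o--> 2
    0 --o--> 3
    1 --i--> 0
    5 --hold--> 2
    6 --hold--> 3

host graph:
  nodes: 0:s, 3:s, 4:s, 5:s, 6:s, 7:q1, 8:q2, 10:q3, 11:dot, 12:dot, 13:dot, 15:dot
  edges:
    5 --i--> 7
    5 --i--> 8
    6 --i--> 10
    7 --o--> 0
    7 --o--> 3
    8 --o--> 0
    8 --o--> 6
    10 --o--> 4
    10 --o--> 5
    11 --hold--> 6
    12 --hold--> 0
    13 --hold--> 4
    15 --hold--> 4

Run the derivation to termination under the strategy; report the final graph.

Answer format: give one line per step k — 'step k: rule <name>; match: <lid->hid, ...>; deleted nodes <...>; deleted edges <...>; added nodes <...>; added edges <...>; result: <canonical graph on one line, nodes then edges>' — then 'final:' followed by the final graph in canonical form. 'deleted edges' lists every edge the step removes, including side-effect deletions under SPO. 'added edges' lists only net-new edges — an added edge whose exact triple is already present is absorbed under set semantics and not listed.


step 1: rule r3; match: 0->10, 1->6, 2->4, 3->5, 4->11; deleted nodes 11; deleted edges (11,6,hold); added nodes 16, 17; added edges (16,4,hold); (17,5,hold); result: nodes: 0:s, 3:s, 4:s, 5:s, 6:s, 7:q1, 8:q2, 10:q3, 12:dot, 13:dot, 15:dot, 16:dot, 17:dot edges: (5,7,i); (5,8,i); (6,10,i); (7,0,o); (7,3,o); (8,0,o); (8,6,o); (10,4,o); (10,5,o); (12,0,hold); (13,4,hold); (15,4,hold); (16,4,hold); (17,5,hold)
step 2: rule r1; match: 0->7, 1->5, 2->0, 3->3, 4->17; deleted nodes 17; deleted edges (17,5,hold); added nodes 18, 19; added edges (18,0,hold); (19,3,hold); result: nodes: 0:s, 3:s, 4:s, 5:s, 6:s, 7:q1, 8:q2, 10:q3, 12:dot, 13:dot, 15:dot, 16:dot, 18:dot, 19:dot edges: (5,7,i); (5,8,i); (6,10,i); (7,0,o); (7,3,o); (8,0,o); (8,6,o); (10,4,o); (10,5,o); (12,0,hold); (13,4,hold); (15,4,hold); (16,4,hold); (18,0,hold); (19,3,hold)
final:
nodes: 0:s, 3:s, 4:s, 5:s, 6:s, 7:q1, 8:q2, 10:q3, 12:dot, 13:dot, 15:dot, 16:dot, 18:dot, 19:dot
edges: (5,7,i); (5,8,i); (6,10,i); (7,0,o); (7,3,o); (8,0,o); (8,6,o); (10,4,o); (10,5,o); (12,0,hold); (13,4,hold); (15,4,hold); (16,4,hold); (18,0,hold); (19,3,hold)


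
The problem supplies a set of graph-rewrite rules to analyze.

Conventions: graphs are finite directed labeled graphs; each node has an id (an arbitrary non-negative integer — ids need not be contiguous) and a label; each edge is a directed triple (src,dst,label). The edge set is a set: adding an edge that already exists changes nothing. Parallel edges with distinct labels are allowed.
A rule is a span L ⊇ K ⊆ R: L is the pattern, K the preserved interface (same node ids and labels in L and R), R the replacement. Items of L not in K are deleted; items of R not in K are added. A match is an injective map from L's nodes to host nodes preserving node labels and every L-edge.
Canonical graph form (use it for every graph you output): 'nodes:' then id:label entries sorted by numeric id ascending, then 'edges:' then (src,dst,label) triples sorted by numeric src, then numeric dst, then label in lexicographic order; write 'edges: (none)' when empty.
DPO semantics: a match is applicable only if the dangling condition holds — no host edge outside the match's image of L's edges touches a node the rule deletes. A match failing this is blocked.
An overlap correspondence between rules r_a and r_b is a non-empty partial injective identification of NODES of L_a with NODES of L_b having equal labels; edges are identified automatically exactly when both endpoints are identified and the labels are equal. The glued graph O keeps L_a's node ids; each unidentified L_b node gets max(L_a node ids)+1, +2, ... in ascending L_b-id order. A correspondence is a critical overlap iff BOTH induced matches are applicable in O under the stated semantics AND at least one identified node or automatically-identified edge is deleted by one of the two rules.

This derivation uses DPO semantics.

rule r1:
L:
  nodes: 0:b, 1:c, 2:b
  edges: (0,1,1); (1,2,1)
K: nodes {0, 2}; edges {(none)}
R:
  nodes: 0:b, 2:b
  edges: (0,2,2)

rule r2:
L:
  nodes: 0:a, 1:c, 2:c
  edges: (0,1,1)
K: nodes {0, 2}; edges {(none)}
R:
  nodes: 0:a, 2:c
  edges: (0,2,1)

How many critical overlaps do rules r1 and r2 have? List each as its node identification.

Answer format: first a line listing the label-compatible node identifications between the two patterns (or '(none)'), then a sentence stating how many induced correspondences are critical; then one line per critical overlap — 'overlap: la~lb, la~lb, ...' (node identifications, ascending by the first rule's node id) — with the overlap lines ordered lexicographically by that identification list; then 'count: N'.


label-compatible node identifications between L(r1) and L(r2): 1~1, 1~2
1 of the induced correspondences is a critical overlap of r1 and r2.
overlap: 1~2
count: 1


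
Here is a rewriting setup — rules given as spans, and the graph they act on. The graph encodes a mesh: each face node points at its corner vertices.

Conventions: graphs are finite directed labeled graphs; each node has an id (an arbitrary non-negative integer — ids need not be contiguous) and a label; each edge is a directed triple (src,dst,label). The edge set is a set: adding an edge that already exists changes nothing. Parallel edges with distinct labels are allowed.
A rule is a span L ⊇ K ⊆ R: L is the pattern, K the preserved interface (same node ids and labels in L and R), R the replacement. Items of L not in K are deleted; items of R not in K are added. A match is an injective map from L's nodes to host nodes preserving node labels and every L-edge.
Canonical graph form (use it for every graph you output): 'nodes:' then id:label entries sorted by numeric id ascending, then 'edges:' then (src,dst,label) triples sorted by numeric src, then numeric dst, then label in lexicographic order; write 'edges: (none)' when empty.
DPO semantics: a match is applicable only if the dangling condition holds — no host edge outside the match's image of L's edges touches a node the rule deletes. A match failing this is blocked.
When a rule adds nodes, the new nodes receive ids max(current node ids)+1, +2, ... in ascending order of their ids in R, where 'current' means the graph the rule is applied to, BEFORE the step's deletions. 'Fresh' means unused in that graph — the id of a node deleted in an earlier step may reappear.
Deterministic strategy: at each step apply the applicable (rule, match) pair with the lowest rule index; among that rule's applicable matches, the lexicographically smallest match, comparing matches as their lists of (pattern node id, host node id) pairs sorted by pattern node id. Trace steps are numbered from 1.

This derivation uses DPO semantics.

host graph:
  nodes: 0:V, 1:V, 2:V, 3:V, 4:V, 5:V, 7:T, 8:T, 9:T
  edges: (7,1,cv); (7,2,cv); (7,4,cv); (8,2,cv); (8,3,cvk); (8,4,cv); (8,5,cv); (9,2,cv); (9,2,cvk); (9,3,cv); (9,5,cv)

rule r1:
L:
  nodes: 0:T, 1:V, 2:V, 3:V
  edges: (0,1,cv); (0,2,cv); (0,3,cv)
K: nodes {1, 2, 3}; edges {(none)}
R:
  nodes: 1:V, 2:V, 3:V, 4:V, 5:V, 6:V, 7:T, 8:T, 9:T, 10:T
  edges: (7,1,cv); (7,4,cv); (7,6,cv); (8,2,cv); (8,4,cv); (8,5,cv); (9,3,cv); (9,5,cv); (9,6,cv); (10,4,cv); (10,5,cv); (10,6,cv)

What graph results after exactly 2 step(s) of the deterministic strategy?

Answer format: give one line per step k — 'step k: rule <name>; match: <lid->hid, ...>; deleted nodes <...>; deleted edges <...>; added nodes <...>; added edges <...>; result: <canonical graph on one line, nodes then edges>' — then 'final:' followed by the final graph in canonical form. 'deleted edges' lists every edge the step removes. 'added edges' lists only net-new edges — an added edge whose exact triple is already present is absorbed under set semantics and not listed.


step 1: rule r1; match: 0->7, 1->1, 2->2, 3->4; deleted nodes 7; deleted edges (7,1,cv); (7,2,cv); (7,4,cv); added nodes 10, 11, 12, 13, 14, 15, 16; added edges (13,1,cv); (13,10,cv); (13,12,cv); (14,2,cv); (14,10,cv); (14,11,cv); (15,4,cv); (15,11,cv); (15,12,cv); (16,10,cv); (16,11,cv); (16,12,cv); result: nodes: 0:V, 1:V, 2:V, 3:V, 4:V, 5:V, 8:T, 9:T, 10:V, 11:V, 12:V, 13:T, 14:T, 15:T, 16:T edges: (8,2,cv); (8,3,cvk); (8,4,cv); (8,5,cv); (9,2,cv); (9,2,cvk); (9,3,cv); (9,5,cv); (13,1,cv); (13,10,cv); (13,12,cv); (14,2,cv); (14,10,cv); (14,11,cv); (15,4,cv); (15,11,cv); (15,12,cv); (16,10,cv); (16,11,cv); (16,12,cv)
step 2: rule r1; match: 0->13, 1->1, 2->10, 3->12; deleted nodes 13; deleted edges (13,1,cv); (13,10,cv); (13,12,cv); added nodes 17, 18, 19, 20, 21, 22, 23; added edges (20,1,cv); (20,17,cv); (20,19,cv); (21,10,cv); (21,17,cv); (21,18,cv); (22,12,cv); (22,18,cv); (22,19,cv); (23,17,cv); (23,18,cv); (23,19,cv); result: nodes: 0:V, 1:V, 2:V, 3:V, 4:V, 5:V, 8:T, 9:T, 10:V, 11:V, 12:V, 14:T, 15:T, 16:T, 17:V, 18:V, 19:V, 20:T, 21:T, 22:T, 23:T edges: (8,2,cv); (8,3,cvk); (8,4,cv); (8,5,cv); (9,2,cv); (9,2,cvk); (9,3,cv); (9,5,cv); (14,2,cv); (14,10,cv); (14,11,cv); (15,4,cv); (15,11,cv); (15,12,cv); (16,10,cv); (16,11,cv); (16,12,cv); (20,1,cv); (20,17,cv); (20,19,cv); (21,10,cv); (21,17,cv); (21,18,cv); (22,12,cv); (22,18,cv); (22,19,cv); (23,17,cv); (23,18,cv); (23,19,cv)
final:
nodes: 0:V, 1:V, 2:V, 3:V, 4:V, 5:V, 8:T, 9:T, 10:V, 11:V, 12:V, 14:T, 15:T, 16:T, 17:V, 18:V, 19:V, 20:T, 21:T, 22:T, 23:T
edges: (8,2,cv); (8,3,cvk); (8,4,cv); (8,5,cv); (9,2,cv); (9,2,cvk); (9,3,cv); (9,5,cv); (14,2,cv); (14,10,cv); (14,11,cv); (15,4,cv); (15,11,cv); (15,12,cv); (16,10,cv); (16,11,cv); (16,12,cv); (20,1,cv); (20,17,cv); (20,19,cv); (21,10,cv); (21,17,cv); (21,18,cv); (22,12,cv); (22,18,cv); (22,19,cv); (23,17,cv); (23,18,cv); (23,19,cv)
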